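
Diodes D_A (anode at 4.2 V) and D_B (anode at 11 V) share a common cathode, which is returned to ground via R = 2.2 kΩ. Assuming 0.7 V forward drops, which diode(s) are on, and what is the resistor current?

Assume both conduct. Then node N would need to be at both 4.2−0.7 = 3.5 V and 11−0.7 = 10.3 V, which is impossible.
Assume only D_B conducts: V_N = 11 − 0.7 = 10.3 V, so I_R = 10.3/2.2 = 4.68 mA.
Check D_A: its anode-to-cathode voltage is 4.2 − 10.3 = -6.1 V < 0.7 V, so it is off. The assumption is consistent.

Only D_B conducts; I_R ≈ 4.7 mA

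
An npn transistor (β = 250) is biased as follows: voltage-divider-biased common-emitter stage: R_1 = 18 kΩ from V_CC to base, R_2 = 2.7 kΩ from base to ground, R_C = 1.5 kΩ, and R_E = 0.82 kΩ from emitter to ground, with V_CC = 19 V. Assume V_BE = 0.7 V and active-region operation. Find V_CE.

V_CE ≈ 14 V

Thevenize the base divider: V_Th = V_CC·R_2/(R_1+R_2) = 19×2.7/20.7 = 2.48 V, R_Th = R_1‖R_2 = 2.35 kΩ.
Base-emitter loop: V_Th = I_B·R_Th + V_BE + (β+1)I_B·R_E, so I_B = (2.48 − 0.7) / (2.35 + 251×0.82) = 0.00854 mA.
I_C = β·I_B = 250×0.00854 = 2.14 mA, and I_E = (β+1)I_B = 2.14 mA.
V_CE = V_CC − I_C·R_C − I_E·R_E = 19 − 2.14×1.5 − 2.14×0.82 = 14 V.
V_CE = 14 V > 0.2 V confirms active-region operation.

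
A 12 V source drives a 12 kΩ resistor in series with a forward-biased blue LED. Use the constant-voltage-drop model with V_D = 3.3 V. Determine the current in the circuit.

I ≈ 0.72 mA

KVL around the loop: 12 = V_D + I·R = 3.3 + I × 12 kΩ.
So I = (12 − 3.3) / 12 kΩ = 8.7 / 12 = 0.725 mA.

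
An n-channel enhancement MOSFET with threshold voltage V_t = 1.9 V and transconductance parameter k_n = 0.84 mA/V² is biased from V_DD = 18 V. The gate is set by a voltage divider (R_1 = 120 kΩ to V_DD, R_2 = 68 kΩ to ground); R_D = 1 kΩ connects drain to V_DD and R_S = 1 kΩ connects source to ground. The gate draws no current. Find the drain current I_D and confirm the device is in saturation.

I_D ≈ 2.3 mA

V_G = V_DD·R_2/(R_1+R_2) = 18×68/188 = 6.51 V.
Assume saturation: I_D = (k_n/2)(V_GS − V_t)² with V_GS = V_G − I_D·R_S = 6.51 − 1·I_D.
Substituting gives 0.42·I_D² − 4.87·I_D + 8.93 = 0, with roots I_D = 2.28 or 9.32 mA.
The root I_D = 9.32 mA gives V_GS = -2.81 V ≤ V_t, so take I_D = 2.28 mA.
Then V_GS = 4.23 V and V_DS = V_DD − I_D(R_D+R_S) = 18 − 2.28×2 = 13.4 V.
Saturation requires V_DS ≥ V_GS − V_t = 2.33 V; 13.4 ≥ 2.33 ✓.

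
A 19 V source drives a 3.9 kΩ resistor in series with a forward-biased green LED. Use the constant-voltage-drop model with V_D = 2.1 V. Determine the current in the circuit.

I ≈ 4.3 mA

KVL around the loop: 19 = V_D + I·R = 2.1 + I × 3.9 kΩ.
So I = (19 − 2.1) / 3.9 kΩ = 16.9 / 3.9 = 4.33 mA.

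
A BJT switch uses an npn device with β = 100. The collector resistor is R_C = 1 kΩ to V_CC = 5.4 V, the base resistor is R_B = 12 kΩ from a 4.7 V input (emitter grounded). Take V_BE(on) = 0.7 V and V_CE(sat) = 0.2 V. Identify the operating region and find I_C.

saturation; I_C ≈ 5.2 mA

Assume active: I_B = (4.7 − 0.7)/12 = 0.333 mA, giving I_C = β·I_B = 33.3 mA.
But then V_CE = 5.4 − 33.3×1 = -27.9 V < V_CE(sat) = 0.2 V — impossible in the active region.
So the transistor is saturated. With V_CE = 0.2 V, I_C = (V_CC − 0.2)/R_C = 5.2/1 = 5.2 mA.
Check: β·I_B = 33.3 mA > I_C = 5.2 mA, confirming saturation.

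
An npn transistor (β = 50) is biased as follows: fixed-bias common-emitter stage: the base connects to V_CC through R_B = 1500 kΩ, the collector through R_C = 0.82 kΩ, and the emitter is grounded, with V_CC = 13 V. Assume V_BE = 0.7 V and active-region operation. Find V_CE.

Base loop: V_CC = I_B·R_B + V_BE, so I_B = (13 − 0.7)/1500 kΩ = 0.0082 mA.
In the active region I_C = β·I_B = 50 × 0.0082 = 0.41 mA.
Collector loop: V_CE = V_CC − I_C·R_C = 13 − 0.41×0.82 = 12.7 V.
Since V_CE = 12.7 V > V_CE(sat) ≈ 0.2 V, the transistor is in the active region as assumed.

V_CE ≈ 13 V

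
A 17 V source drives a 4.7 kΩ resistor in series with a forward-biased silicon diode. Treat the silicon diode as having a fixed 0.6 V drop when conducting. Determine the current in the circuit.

I ≈ 3.5 mA

KVL around the loop: 17 = V_D + I·R = 0.6 + I × 4.7 kΩ.
So I = (17 − 0.6) / 4.7 kΩ = 16.4 / 4.7 = 3.49 mA.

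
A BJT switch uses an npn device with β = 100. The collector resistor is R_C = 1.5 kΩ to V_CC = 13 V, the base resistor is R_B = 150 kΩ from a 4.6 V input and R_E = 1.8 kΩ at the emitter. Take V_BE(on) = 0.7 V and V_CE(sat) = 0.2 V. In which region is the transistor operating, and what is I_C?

Assume active. Base-emitter loop: I_B = (V_BB − V_BE)/(R_B + (β+1)R_E) = (4.6 − 0.7)/(150 + 101×1.8) = 0.0118 mA.
I_C = β·I_B = 100×0.0118 = 1.18 mA.
V_CE = V_CC − I_C·R_C − I_E·R_E = 13 − 1.18×1.5 − 1.19×1.8 = 9.1 V > V_CE(sat), so the active-region assumption holds.

active; I_C ≈ 1.2 mA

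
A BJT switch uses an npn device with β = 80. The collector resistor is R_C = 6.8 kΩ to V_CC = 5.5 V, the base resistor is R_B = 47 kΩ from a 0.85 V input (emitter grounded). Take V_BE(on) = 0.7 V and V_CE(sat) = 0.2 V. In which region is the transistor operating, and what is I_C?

active; I_C ≈ 0.26 mA

Assume active. Base-emitter loop: I_B = (V_BB − V_BE)/R_B = (0.85 − 0.7)/47 = 0.00319 mA.
I_C = β·I_B = 80×0.00319 = 0.255 mA.
V_CE = V_CC − I_C·R_C = 5.5 − 0.255×6.8 = 3.76 V > V_CE(sat), so the active-region assumption holds.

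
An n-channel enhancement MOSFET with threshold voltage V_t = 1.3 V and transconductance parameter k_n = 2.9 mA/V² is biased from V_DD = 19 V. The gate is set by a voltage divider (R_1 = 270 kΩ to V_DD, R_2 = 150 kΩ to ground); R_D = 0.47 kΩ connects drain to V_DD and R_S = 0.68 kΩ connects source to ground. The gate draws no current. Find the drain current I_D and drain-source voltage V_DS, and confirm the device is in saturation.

V_G = V_DD·R_2/(R_1+R_2) = 19×150/420 = 6.79 V.
Assume saturation: I_D = (k_n/2)(V_GS − V_t)² with V_GS = V_G − I_D·R_S = 6.79 − 0.68·I_D.
Substituting gives 0.67·I_D² − 11.8·I_D + 43.6 = 0, with roots I_D = 5.26 or 12.4 mA.
The root I_D = 12.4 mA gives V_GS = -1.62 V ≤ V_t, so take I_D = 5.26 mA.
Then V_GS = 3.21 V and V_DS = V_DD − I_D(R_D+R_S) = 19 − 5.26×1.15 = 12.9 V.
Saturation requires V_DS ≥ V_GS − V_t = 1.91 V; 12.9 ≥ 1.91 ✓.

I_D ≈ 5.3 mA, V_DS ≈ 13 V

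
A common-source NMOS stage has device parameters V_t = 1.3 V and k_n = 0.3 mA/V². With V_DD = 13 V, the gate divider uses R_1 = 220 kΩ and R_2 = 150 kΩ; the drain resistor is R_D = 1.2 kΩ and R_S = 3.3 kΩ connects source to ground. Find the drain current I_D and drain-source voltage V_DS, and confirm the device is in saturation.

I_D ≈ 0.6 mA, V_DS ≈ 10 V

V_G = V_DD·R_2/(R_1+R_2) = 13×150/370 = 5.27 V.
Assume saturation: I_D = (k_n/2)(V_GS − V_t)² with V_GS = V_G − I_D·R_S = 5.27 − 3.3·I_D.
Substituting gives 1.63·I_D² − 4.93·I_D + 2.36 = 0, with roots I_D = 0.598 or 2.42 mA.
The root I_D = 2.42 mA gives V_GS = -2.72 V ≤ V_t, so take I_D = 0.598 mA.
Then V_GS = 3.3 V and V_DS = V_DD − I_D(R_D+R_S) = 13 − 0.598×4.5 = 10.3 V.
Saturation requires V_DS ≥ V_GS − V_t = 2 V; 10.3 ≥ 2 ✓.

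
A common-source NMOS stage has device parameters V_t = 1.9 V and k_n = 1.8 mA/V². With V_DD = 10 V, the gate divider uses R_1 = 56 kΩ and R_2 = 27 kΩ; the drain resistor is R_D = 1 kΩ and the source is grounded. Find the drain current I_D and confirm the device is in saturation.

V_G = V_DD·R_2/(R_1+R_2) = 10×27/83 = 3.25 V. With the source grounded, V_GS = V_G = 3.25 V.
Assume saturation: I_D = (k_n/2)(V_GS − V_t)² = (1.8/2)×(3.25 − 1.9)² = 0.9×1.35² = 1.65 mA.
V_DS = V_DD − I_D·R_D = 10 − 1.65×1 = 8.35 V.
Saturation requires V_DS ≥ V_GS − V_t = 1.35 V; 8.35 ≥ 1.35 ✓.

I_D ≈ 1.6 mA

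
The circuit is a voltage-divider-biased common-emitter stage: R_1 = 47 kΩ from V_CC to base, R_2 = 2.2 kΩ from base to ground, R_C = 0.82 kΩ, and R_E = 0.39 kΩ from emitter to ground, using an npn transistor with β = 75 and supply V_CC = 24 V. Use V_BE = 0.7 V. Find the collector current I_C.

Thevenize the base divider: V_Th = V_CC·R_2/(R_1+R_2) = 24×2.2/49.2 = 1.07 V, R_Th = R_1‖R_2 = 2.1 kΩ.
Base-emitter loop: V_Th = I_B·R_Th + V_BE + (β+1)I_B·R_E, so I_B = (1.07 − 0.7) / (2.1 + 76×0.39) = 0.0118 mA.
I_C = β·I_B = 75×0.0118 = 0.882 mA, and I_E = (β+1)I_B = 0.893 mA.
V_CE = V_CC − I_C·R_C − I_E·R_E = 24 − 0.882×0.82 − 0.893×0.39 = 22.9 V.
V_CE = 22.9 V > 0.2 V confirms active-region operation.

I_C ≈ 0.88 mA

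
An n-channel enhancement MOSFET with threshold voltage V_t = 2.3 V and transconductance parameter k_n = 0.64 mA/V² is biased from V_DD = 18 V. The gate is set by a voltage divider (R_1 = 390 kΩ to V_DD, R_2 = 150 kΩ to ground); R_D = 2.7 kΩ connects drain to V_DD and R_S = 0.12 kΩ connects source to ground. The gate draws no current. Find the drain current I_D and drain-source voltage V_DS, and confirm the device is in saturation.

I_D ≈ 1.9 mA, V_DS ≈ 13 V

V_G = V_DD·R_2/(R_1+R_2) = 18×150/540 = 5 V.
Assume saturation: I_D = (k_n/2)(V_GS − V_t)² with V_GS = V_G − I_D·R_S = 5 − 0.12·I_D.
Substituting gives 0.00461·I_D² − 1.21·I_D + 2.33 = 0, with roots I_D = 1.95 or 260 mA.
The root I_D = 260 mA gives V_GS = -26.2 V ≤ V_t, so take I_D = 1.95 mA.
Then V_GS = 4.77 V and V_DS = V_DD − I_D(R_D+R_S) = 18 − 1.95×2.82 = 12.5 V.
Saturation requires V_DS ≥ V_GS − V_t = 2.47 V; 12.5 ≥ 2.47 ✓.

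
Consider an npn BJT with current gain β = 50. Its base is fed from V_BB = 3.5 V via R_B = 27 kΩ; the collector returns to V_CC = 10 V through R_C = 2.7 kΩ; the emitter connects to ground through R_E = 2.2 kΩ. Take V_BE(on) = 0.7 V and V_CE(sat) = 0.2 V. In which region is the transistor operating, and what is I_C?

active; I_C ≈ 1 mA

Assume active. Base-emitter loop: I_B = (V_BB − V_BE)/(R_B + (β+1)R_E) = (3.5 − 0.7)/(27 + 51×2.2) = 0.0201 mA.
I_C = β·I_B = 50×0.0201 = 1.01 mA.
V_CE = V_CC − I_C·R_C − I_E·R_E = 10 − 1.01×2.7 − 1.03×2.2 = 5.03 V > V_CE(sat), so the active-region assumption holds.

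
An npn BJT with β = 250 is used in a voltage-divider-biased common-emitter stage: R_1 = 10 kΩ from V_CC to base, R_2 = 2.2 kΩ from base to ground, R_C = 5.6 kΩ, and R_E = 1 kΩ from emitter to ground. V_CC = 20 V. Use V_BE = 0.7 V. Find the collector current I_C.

I_C ≈ 2.9 mA

Thevenize the base divider: V_Th = V_CC·R_2/(R_1+R_2) = 20×2.2/12.2 = 3.61 V, R_Th = R_1‖R_2 = 1.8 kΩ.
Base-emitter loop: V_Th = I_B·R_Th + V_BE + (β+1)I_B·R_E, so I_B = (3.61 − 0.7) / (1.8 + 251×1) = 0.0115 mA.
I_C = β·I_B = 250×0.0115 = 2.87 mA, and I_E = (β+1)I_B = 2.89 mA.
V_CE = V_CC − I_C·R_C − I_E·R_E = 20 − 2.87×5.6 − 2.89×1 = 1.02 V.
V_CE = 1.02 V > 0.2 V confirms active-region operation.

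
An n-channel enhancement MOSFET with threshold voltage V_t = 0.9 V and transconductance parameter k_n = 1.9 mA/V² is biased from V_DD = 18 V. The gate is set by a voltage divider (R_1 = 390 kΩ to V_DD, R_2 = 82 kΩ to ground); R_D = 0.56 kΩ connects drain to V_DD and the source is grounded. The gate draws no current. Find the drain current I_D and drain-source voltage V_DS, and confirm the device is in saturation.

V_G = V_DD·R_2/(R_1+R_2) = 18×82/472 = 3.13 V. With the source grounded, V_GS = V_G = 3.13 V.
Assume saturation: I_D = (k_n/2)(V_GS − V_t)² = (1.9/2)×(3.13 − 0.9)² = 0.95×2.23² = 4.71 mA.
V_DS = V_DD − I_D·R_D = 18 − 4.71×0.56 = 15.4 V.
Saturation requires V_DS ≥ V_GS − V_t = 2.23 V; 15.4 ≥ 2.23 ✓.

I_D ≈ 4.7 mA, V_DS ≈ 15 V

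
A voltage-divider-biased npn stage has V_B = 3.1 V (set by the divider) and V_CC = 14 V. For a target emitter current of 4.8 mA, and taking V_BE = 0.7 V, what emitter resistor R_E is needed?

V_E = V_B − V_BE = 3.1 − 0.7 = 2.4 V.
R_E = V_E / I_E = 2.4 / 4.8 = 0.5 kΩ.

R_E ≈ 0.5 kΩ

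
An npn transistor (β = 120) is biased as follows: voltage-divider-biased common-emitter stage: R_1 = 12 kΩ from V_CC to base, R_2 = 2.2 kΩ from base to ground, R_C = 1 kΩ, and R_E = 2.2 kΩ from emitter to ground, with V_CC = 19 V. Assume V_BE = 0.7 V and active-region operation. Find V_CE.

Thevenize the base divider: V_Th = V_CC·R_2/(R_1+R_2) = 19×2.2/14.2 = 2.94 V, R_Th = R_1‖R_2 = 1.86 kΩ.
Base-emitter loop: V_Th = I_B·R_Th + V_BE + (β+1)I_B·R_E, so I_B = (2.94 − 0.7) / (1.86 + 121×2.2) = 0.00837 mA.
I_C = β·I_B = 120×0.00837 = 1 mA, and I_E = (β+1)I_B = 1.01 mA.
V_CE = V_CC − I_C·R_C − I_E·R_E = 19 − 1×1 − 1.01×2.2 = 15.8 V.
V_CE = 15.8 V > 0.2 V confirms active-region operation.

V_CE ≈ 16 V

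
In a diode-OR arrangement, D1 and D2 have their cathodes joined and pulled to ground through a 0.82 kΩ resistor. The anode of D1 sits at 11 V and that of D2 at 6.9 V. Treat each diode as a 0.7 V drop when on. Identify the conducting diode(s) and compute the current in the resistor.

Only D1 conducts; I_R ≈ 13 mA

Assume both conduct. Then node N would need to be at both 11−0.7 = 10.3 V and 6.9−0.7 = 6.2 V, which is impossible.
Assume only D1 conducts: V_N = 11 − 0.7 = 10.3 V, so I_R = 10.3/0.82 = 12.6 mA.
Check D2: its anode-to-cathode voltage is 6.9 − 10.3 = -3.4 V < 0.7 V, so it is off. The assumption is consistent.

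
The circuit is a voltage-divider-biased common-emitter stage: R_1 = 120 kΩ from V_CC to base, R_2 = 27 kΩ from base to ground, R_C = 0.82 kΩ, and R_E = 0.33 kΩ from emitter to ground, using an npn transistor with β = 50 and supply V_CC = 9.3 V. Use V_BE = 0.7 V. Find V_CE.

V_CE ≈ 7.8 V

Thevenize the base divider: V_Th = V_CC·R_2/(R_1+R_2) = 9.3×27/147 = 1.71 V, R_Th = R_1‖R_2 = 22 kΩ.
Base-emitter loop: V_Th = I_B·R_Th + V_BE + (β+1)I_B·R_E, so I_B = (1.71 − 0.7) / (22 + 51×0.33) = 0.0259 mA.
I_C = β·I_B = 50×0.0259 = 1.3 mA, and I_E = (β+1)I_B = 1.32 mA.
V_CE = V_CC − I_C·R_C − I_E·R_E = 9.3 − 1.3×0.82 − 1.32×0.33 = 7.8 V.
V_CE = 7.8 V > 0.2 V confirms active-region operation.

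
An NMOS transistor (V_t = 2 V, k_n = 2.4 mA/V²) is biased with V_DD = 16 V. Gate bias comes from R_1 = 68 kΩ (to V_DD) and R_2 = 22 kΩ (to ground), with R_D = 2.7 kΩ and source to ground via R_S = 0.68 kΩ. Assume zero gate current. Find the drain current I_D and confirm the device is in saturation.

V_G = V_DD·R_2/(R_1+R_2) = 16×22/90 = 3.91 V.
Assume saturation: I_D = (k_n/2)(V_GS − V_t)² with V_GS = V_G − I_D·R_S = 3.91 − 0.68·I_D.
Substituting gives 0.555·I_D² − 4.12·I_D + 4.38 = 0, with roots I_D = 1.29 or 6.14 mA.
The root I_D = 6.14 mA gives V_GS = -0.261 V ≤ V_t, so take I_D = 1.29 mA.
Then V_GS = 3.04 V and V_DS = V_DD − I_D(R_D+R_S) = 16 − 1.29×3.38 = 11.6 V.
Saturation requires V_DS ≥ V_GS − V_t = 1.04 V; 11.6 ≥ 1.04 ✓.

I_D ≈ 1.3 mA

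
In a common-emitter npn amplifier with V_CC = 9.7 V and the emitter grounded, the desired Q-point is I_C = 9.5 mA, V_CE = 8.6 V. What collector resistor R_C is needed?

Collector loop: V_CC = I_C·R_C + V_CE.
R_C = (V_CC − V_CE)/I_C = (9.7 − 8.6)/9.5 = 0.116 kΩ.

R_C ≈ 0.12 kΩ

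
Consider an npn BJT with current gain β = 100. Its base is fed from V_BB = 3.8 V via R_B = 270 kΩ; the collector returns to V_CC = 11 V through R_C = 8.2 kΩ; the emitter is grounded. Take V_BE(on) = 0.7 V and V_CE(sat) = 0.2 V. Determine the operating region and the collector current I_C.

Assume active. Base-emitter loop: I_B = (V_BB − V_BE)/R_B = (3.8 − 0.7)/270 = 0.0115 mA.
I_C = β·I_B = 100×0.0115 = 1.15 mA.
V_CE = V_CC − I_C·R_C = 11 − 1.15×8.2 = 1.59 V > V_CE(sat), so the active-region assumption holds.

active; I_C ≈ 1.1 mA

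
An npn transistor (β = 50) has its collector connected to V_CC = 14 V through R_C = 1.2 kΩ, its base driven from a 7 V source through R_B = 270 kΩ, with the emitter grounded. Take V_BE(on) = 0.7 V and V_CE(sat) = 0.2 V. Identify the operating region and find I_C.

active; I_C ≈ 1.2 mA

Assume active. Base-emitter loop: I_B = (V_BB − V_BE)/R_B = (7 − 0.7)/270 = 0.0233 mA.
I_C = β·I_B = 50×0.0233 = 1.17 mA.
V_CE = V_CC − I_C·R_C = 14 − 1.17×1.2 = 12.6 V > V_CE(sat), so the active-region assumption holds.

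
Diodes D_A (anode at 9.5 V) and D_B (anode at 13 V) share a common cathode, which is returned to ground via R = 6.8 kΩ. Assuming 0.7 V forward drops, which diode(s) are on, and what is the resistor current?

Only D_B conducts; I_R ≈ 1.8 mA

Assume both conduct. Then node N would need to be at both 9.5−0.7 = 8.8 V and 13−0.7 = 12.3 V, which is impossible.
Assume only D_B conducts: V_N = 13 − 0.7 = 12.3 V, so I_R = 12.3/6.8 = 1.81 mA.
Check D_A: its anode-to-cathode voltage is 9.5 − 12.3 = -2.8 V < 0.7 V, so it is off. The assumption is consistent.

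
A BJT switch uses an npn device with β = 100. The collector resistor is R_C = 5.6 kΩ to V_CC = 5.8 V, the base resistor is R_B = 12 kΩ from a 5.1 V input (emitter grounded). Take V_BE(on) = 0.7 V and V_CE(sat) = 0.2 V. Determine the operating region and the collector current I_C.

Assume active: I_B = (5.1 − 0.7)/12 = 0.367 mA, giving I_C = β·I_B = 36.7 mA.
But then V_CE = 5.8 − 36.7×5.6 = -200 V < V_CE(sat) = 0.2 V — impossible in the active region.
So the transistor is saturated. With V_CE = 0.2 V, I_C = (V_CC − 0.2)/R_C = 5.6/5.6 = 1 mA.
Check: β·I_B = 36.7 mA > I_C = 1 mA, confirming saturation.

saturation; I_C ≈ 1 mA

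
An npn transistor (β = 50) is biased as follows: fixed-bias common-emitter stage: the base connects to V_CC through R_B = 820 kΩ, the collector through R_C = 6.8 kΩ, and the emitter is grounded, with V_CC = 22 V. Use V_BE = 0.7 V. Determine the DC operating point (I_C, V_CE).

I_C ≈ 1.3 mA, V_CE ≈ 13 V

Base loop: V_CC = I_B·R_B + V_BE, so I_B = (22 − 0.7)/820 kΩ = 0.026 mA.
In the active region I_C = β·I_B = 50 × 0.026 = 1.3 mA.
Collector loop: V_CE = V_CC − I_C·R_C = 22 − 1.3×6.8 = 13.2 V.
Since V_CE = 13.2 V > V_CE(sat) ≈ 0.2 V, the transistor is in the active region as assumed.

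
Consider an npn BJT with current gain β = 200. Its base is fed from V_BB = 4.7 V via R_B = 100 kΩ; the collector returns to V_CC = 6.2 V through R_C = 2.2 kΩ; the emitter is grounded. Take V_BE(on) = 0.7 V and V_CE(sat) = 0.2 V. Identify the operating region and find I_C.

Assume active: I_B = (4.7 − 0.7)/100 = 0.04 mA, giving I_C = β·I_B = 8 mA.
But then V_CE = 6.2 − 8×2.2 = -11.4 V < V_CE(sat) = 0.2 V — impossible in the active region.
So the transistor is saturated. With V_CE = 0.2 V, I_C = (V_CC − 0.2)/R_C = 6/2.2 = 2.73 mA.
Check: β·I_B = 8 mA > I_C = 2.73 mA, confirming saturation.

saturation; I_C ≈ 2.7 mA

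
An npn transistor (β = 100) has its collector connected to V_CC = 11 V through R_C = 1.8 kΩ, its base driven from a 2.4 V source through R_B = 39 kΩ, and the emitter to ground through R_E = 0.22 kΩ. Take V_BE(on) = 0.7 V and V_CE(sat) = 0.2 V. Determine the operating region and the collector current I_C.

active; I_C ≈ 2.8 mA

Assume active. Base-emitter loop: I_B = (V_BB − V_BE)/(R_B + (β+1)R_E) = (2.4 − 0.7)/(39 + 101×0.22) = 0.0278 mA.
I_C = β·I_B = 100×0.0278 = 2.78 mA.
V_CE = V_CC − I_C·R_C − I_E·R_E = 11 − 2.78×1.8 − 2.8×0.22 = 5.38 V > V_CE(sat), so the active-region assumption holds.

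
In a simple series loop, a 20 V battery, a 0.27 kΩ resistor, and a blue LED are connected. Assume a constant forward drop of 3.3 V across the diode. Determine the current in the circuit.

I ≈ 62 mA

KVL around the loop: 20 = V_D + I·R = 3.3 + I × 0.27 kΩ.
So I = (20 − 3.3) / 0.27 kΩ = 16.7 / 0.27 = 61.9 mA.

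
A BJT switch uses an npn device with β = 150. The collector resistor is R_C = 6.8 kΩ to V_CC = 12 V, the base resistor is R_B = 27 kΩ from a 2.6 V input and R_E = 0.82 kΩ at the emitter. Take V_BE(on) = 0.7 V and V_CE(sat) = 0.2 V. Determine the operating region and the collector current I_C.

Assume active: I_B = (2.6 − 0.7)/(27 + 151×0.82) = 0.0126 mA, I_C = β·I_B = 1.89 mA.
Then V_CE = 12 − 1.89×6.8 − 1.9×0.82 = -2.41 V < 0.2 V — the active assumption fails.
Re-solve with V_CE = 0.2 V. KCL at the emitter: V_E/R_E = (V_BB−0.7−V_E)/R_B + (V_CC−0.2−V_E)/R_C, giving V_E = 1.29 V.
I_C = (V_CC − 0.2 − V_E)/R_C = (11.8 − 1.29)/6.8 = 1.55 mA.
Check: I_B = (1.9 − 1.29)/27 = 0.0227 mA, and β·I_B = 3.41 mA > I_C, confirming saturation.

saturation; I_C ≈ 1.5 mA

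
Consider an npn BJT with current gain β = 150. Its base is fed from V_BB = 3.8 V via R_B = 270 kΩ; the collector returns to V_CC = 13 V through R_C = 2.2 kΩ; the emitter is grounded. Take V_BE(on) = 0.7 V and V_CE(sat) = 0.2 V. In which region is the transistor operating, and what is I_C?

active; I_C ≈ 1.7 mA

Assume active. Base-emitter loop: I_B = (V_BB − V_BE)/R_B = (3.8 − 0.7)/270 = 0.0115 mA.
I_C = β·I_B = 150×0.0115 = 1.72 mA.
V_CE = V_CC − I_C·R_C = 13 − 1.72×2.2 = 9.21 V > V_CE(sat), so the active-region assumption holds.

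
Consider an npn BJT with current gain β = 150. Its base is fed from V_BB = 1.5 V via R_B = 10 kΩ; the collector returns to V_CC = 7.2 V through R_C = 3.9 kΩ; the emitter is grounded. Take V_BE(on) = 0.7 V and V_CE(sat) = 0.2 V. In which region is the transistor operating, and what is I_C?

Assume active: I_B = (1.5 − 0.7)/10 = 0.08 mA, giving I_C = β·I_B = 12 mA.
But then V_CE = 7.2 − 12×3.9 = -39.6 V < V_CE(sat) = 0.2 V — impossible in the active region.
So the transistor is saturated. With V_CE = 0.2 V, I_C = (V_CC − 0.2)/R_C = 7/3.9 = 1.79 mA.
Check: β·I_B = 12 mA > I_C = 1.79 mA, confirming saturation.

saturation; I_C ≈ 1.8 mA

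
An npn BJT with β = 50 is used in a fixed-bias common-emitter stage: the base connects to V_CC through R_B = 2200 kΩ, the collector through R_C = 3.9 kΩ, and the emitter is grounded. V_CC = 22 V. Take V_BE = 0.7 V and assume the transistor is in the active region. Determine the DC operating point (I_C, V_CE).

Base loop: V_CC = I_B·R_B + V_BE, so I_B = (22 − 0.7)/2200 kΩ = 0.00968 mA.
In the active region I_C = β·I_B = 50 × 0.00968 = 0.484 mA.
Collector loop: V_CE = V_CC − I_C·R_C = 22 − 0.484×3.9 = 20.1 V.
Since V_CE = 20.1 V > V_CE(sat) ≈ 0.2 V, the transistor is in the active region as assumed.

I_C ≈ 0.48 mA, V_CE ≈ 20 V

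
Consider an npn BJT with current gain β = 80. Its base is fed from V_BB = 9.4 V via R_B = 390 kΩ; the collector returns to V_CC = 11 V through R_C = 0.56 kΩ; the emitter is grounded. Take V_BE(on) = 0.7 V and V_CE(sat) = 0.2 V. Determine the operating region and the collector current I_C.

Assume active. Base-emitter loop: I_B = (V_BB − V_BE)/R_B = (9.4 − 0.7)/390 = 0.0223 mA.
I_C = β·I_B = 80×0.0223 = 1.78 mA.
V_CE = V_CC − I_C·R_C = 11 − 1.78×0.56 = 10 V > V_CE(sat), so the active-region assumption holds.

active; I_C ≈ 1.8 mA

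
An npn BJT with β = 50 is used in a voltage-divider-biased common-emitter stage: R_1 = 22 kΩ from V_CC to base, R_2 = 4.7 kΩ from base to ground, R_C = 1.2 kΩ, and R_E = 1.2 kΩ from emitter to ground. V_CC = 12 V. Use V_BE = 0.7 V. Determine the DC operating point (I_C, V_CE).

I_C ≈ 1.1 mA, V_CE ≈ 9.4 V

Thevenize the base divider: V_Th = V_CC·R_2/(R_1+R_2) = 12×4.7/26.7 = 2.11 V, R_Th = R_1‖R_2 = 3.87 kΩ.
Base-emitter loop: V_Th = I_B·R_Th + V_BE + (β+1)I_B·R_E, so I_B = (2.11 − 0.7) / (3.87 + 51×1.2) = 0.0217 mA.
I_C = β·I_B = 50×0.0217 = 1.09 mA, and I_E = (β+1)I_B = 1.11 mA.
V_CE = V_CC − I_C·R_C − I_E·R_E = 12 − 1.09×1.2 − 1.11×1.2 = 9.37 V.
V_CE = 9.37 V > 0.2 V confirms active-region operation.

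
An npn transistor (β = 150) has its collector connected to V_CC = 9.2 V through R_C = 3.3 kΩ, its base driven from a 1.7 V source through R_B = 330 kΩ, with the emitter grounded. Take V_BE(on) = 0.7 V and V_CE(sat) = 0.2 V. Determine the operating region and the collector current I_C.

active; I_C ≈ 0.45 mA

Assume active. Base-emitter loop: I_B = (V_BB − V_BE)/R_B = (1.7 − 0.7)/330 = 0.00303 mA.
I_C = β·I_B = 150×0.00303 = 0.455 mA.
V_CE = V_CC − I_C·R_C = 9.2 − 0.455×3.3 = 7.7 V > V_CE(sat), so the active-region assumption holds.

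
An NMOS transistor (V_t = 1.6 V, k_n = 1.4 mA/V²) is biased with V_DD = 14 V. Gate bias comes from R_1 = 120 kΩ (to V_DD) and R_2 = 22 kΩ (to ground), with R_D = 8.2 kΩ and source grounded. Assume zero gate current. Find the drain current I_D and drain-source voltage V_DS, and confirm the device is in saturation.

I_D ≈ 0.23 mA, V_DS ≈ 12 V

V_G = V_DD·R_2/(R_1+R_2) = 14×22/142 = 2.17 V. With the source grounded, V_GS = V_G = 2.17 V.
Assume saturation: I_D = (k_n/2)(V_GS − V_t)² = (1.4/2)×(2.17 − 1.6)² = 0.7×0.569² = 0.227 mA.
V_DS = V_DD − I_D·R_D = 14 − 0.227×8.2 = 12.1 V.
Saturation requires V_DS ≥ V_GS − V_t = 0.569 V; 12.1 ≥ 0.569 ✓.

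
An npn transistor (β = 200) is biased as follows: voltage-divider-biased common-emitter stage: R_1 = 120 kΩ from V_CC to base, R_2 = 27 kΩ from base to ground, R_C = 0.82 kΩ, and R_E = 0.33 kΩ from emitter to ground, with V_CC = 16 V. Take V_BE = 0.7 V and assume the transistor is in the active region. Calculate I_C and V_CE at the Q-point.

I_C ≈ 5.1 mA, V_CE ≈ 10 V

Thevenize the base divider: V_Th = V_CC·R_2/(R_1+R_2) = 16×27/147 = 2.94 V, R_Th = R_1‖R_2 = 22 kΩ.
Base-emitter loop: V_Th = I_B·R_Th + V_BE + (β+1)I_B·R_E, so I_B = (2.94 − 0.7) / (22 + 201×0.33) = 0.0253 mA.
I_C = β·I_B = 200×0.0253 = 5.07 mA, and I_E = (β+1)I_B = 5.09 mA.
V_CE = V_CC − I_C·R_C − I_E·R_E = 16 − 5.07×0.82 − 5.09×0.33 = 10.2 V.
V_CE = 10.2 V > 0.2 V confirms active-region operation.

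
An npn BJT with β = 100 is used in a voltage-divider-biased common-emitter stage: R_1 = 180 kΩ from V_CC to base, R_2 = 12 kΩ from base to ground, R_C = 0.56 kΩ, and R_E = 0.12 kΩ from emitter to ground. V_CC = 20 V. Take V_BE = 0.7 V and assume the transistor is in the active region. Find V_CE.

Thevenize the base divider: V_Th = V_CC·R_2/(R_1+R_2) = 20×12/192 = 1.25 V, R_Th = R_1‖R_2 = 11.2 kΩ.
Base-emitter loop: V_Th = I_B·R_Th + V_BE + (β+1)I_B·R_E, so I_B = (1.25 − 0.7) / (11.2 + 101×0.12) = 0.0235 mA.
I_C = β·I_B = 100×0.0235 = 2.35 mA, and I_E = (β+1)I_B = 2.38 mA.
V_CE = V_CC − I_C·R_C − I_E·R_E = 20 − 2.35×0.56 − 2.38×0.12 = 18.4 V.
V_CE = 18.4 V > 0.2 V confirms active-region operation.

V_CE ≈ 18 V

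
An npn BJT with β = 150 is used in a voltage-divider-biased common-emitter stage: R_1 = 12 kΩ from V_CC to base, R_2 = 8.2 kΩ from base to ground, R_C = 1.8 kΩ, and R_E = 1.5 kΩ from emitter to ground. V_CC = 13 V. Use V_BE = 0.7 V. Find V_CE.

V_CE ≈ 3.2 V

Thevenize the base divider: V_Th = V_CC·R_2/(R_1+R_2) = 13×8.2/20.2 = 5.28 V, R_Th = R_1‖R_2 = 4.87 kΩ.
Base-emitter loop: V_Th = I_B·R_Th + V_BE + (β+1)I_B·R_E, so I_B = (5.28 − 0.7) / (4.87 + 151×1.5) = 0.0198 mA.
I_C = β·I_B = 150×0.0198 = 2.97 mA, and I_E = (β+1)I_B = 2.99 mA.
V_CE = V_CC − I_C·R_C − I_E·R_E = 13 − 2.97×1.8 − 2.99×1.5 = 3.18 V.
V_CE = 3.18 V > 0.2 V confirms active-region operation.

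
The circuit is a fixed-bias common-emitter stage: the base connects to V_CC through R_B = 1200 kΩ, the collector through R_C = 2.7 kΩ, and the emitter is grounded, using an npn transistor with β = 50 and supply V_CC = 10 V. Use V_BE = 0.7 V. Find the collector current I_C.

I_C ≈ 0.39 mA

Base loop: V_CC = I_B·R_B + V_BE, so I_B = (10 − 0.7)/1200 kΩ = 0.00775 mA.
In the active region I_C = β·I_B = 50 × 0.00775 = 0.388 mA.
Collector loop: V_CE = V_CC − I_C·R_C = 10 − 0.388×2.7 = 8.95 V.
Since V_CE = 8.95 V > V_CE(sat) ≈ 0.2 V, the transistor is in the active region as assumed.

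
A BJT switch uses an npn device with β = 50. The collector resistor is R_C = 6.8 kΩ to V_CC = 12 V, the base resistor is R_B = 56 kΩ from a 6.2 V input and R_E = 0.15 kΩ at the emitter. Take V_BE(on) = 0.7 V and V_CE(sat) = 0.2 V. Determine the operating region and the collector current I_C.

Assume active: I_B = (6.2 − 0.7)/(56 + 51×0.15) = 0.0864 mA, I_C = β·I_B = 4.32 mA.
Then V_CE = 12 − 4.32×6.8 − 4.41×0.15 = -18 V < 0.2 V — the active assumption fails.
Re-solve with V_CE = 0.2 V. KCL at the emitter: V_E/R_E = (V_BB−0.7−V_E)/R_B + (V_CC−0.2−V_E)/R_C, giving V_E = 0.268 V.
I_C = (V_CC − 0.2 − V_E)/R_C = (11.8 − 0.268)/6.8 = 1.7 mA.
Check: I_B = (5.5 − 0.268)/56 = 0.0934 mA, and β·I_B = 4.67 mA > I_C, confirming saturation.

saturation; I_C ≈ 1.7 mA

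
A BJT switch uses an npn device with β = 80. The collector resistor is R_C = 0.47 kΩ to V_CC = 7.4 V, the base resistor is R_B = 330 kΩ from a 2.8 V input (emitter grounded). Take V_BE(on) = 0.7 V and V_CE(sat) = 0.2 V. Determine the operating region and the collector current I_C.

active; I_C ≈ 0.51 mA

Assume active. Base-emitter loop: I_B = (V_BB − V_BE)/R_B = (2.8 − 0.7)/330 = 0.00636 mA.
I_C = β·I_B = 80×0.00636 = 0.509 mA.
V_CE = V_CC − I_C·R_C = 7.4 − 0.509×0.47 = 7.16 V > V_CE(sat), so the active-region assumption holds.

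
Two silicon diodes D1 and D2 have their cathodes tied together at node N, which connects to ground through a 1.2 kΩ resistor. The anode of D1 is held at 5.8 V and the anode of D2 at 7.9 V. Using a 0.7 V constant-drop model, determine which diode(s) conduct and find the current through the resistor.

Only D2 conducts; I_R ≈ 6 mA

Assume both conduct. Then node N would need to be at both 5.8−0.7 = 5.1 V and 7.9−0.7 = 7.2 V, which is impossible.
Assume only D2 conducts: V_N = 7.9 − 0.7 = 7.2 V, so I_R = 7.2/1.2 = 6 mA.
Check D1: its anode-to-cathode voltage is 5.8 − 7.2 = -1.4 V < 0.7 V, so it is off. The assumption is consistent.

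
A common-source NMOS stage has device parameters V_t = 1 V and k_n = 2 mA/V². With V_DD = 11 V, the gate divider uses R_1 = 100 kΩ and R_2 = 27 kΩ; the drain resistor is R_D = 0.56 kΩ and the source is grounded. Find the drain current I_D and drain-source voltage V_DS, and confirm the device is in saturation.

V_G = V_DD·R_2/(R_1+R_2) = 11×27/127 = 2.34 V. With the source grounded, V_GS = V_G = 2.34 V.
Assume saturation: I_D = (k_n/2)(V_GS − V_t)² = (2/2)×(2.34 − 1)² = 1×1.34² = 1.79 mA.
V_DS = V_DD − I_D·R_D = 11 − 1.79×0.56 = 10 V.
Saturation requires V_DS ≥ V_GS − V_t = 1.34 V; 10 ≥ 1.34 ✓.

I_D ≈ 1.8 mA, V_DS ≈ 10 V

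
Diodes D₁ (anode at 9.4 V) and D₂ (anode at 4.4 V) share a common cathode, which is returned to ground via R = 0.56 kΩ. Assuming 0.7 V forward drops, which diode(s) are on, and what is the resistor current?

Only D₁ conducts; I_R ≈ 16 mA

Assume both conduct. Then node N would need to be at both 9.4−0.7 = 8.7 V and 4.4−0.7 = 3.7 V, which is impossible.
Assume only D₁ conducts: V_N = 9.4 − 0.7 = 8.7 V, so I_R = 8.7/0.56 = 15.5 mA.
Check D₂: its anode-to-cathode voltage is 4.4 − 8.7 = -4.3 V < 0.7 V, so it is off. The assumption is consistent.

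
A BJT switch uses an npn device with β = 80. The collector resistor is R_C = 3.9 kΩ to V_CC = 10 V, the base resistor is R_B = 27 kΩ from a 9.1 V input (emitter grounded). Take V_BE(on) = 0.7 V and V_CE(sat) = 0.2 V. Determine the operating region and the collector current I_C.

saturation; I_C ≈ 2.5 mA

Assume active: I_B = (9.1 − 0.7)/27 = 0.311 mA, giving I_C = β·I_B = 24.9 mA.
But then V_CE = 10 − 24.9×3.9 = -87.1 V < V_CE(sat) = 0.2 V — impossible in the active region.
So the transistor is saturated. With V_CE = 0.2 V, I_C = (V_CC − 0.2)/R_C = 9.8/3.9 = 2.51 mA.
Check: β·I_B = 24.9 mA > I_C = 2.51 mA, confirming saturation.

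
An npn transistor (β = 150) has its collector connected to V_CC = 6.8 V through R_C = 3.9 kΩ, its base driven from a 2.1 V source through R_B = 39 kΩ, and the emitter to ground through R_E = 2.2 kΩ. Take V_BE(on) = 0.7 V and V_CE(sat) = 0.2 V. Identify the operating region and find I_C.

active; I_C ≈ 0.57 mA

Assume active. Base-emitter loop: I_B = (V_BB − V_BE)/(R_B + (β+1)R_E) = (2.1 − 0.7)/(39 + 151×2.2) = 0.00377 mA.
I_C = β·I_B = 150×0.00377 = 0.566 mA.
V_CE = V_CC − I_C·R_C − I_E·R_E = 6.8 − 0.566×3.9 − 0.57×2.2 = 3.34 V > V_CE(sat), so the active-region assumption holds.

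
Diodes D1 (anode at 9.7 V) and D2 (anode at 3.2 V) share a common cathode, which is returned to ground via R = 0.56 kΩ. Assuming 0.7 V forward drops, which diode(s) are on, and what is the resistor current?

Only D1 conducts; I_R ≈ 16 mA

Assume both conduct. Then node N would need to be at both 9.7−0.7 = 9 V and 3.2−0.7 = 2.5 V, which is impossible.
Assume only D1 conducts: V_N = 9.7 − 0.7 = 9 V, so I_R = 9/0.56 = 16.1 mA.
Check D2: its anode-to-cathode voltage is 3.2 − 9 = -5.8 V < 0.7 V, so it is off. The assumption is consistent.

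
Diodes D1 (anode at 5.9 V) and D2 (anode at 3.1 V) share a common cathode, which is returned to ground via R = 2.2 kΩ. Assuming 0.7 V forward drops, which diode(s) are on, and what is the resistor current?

Only D1 conducts; I_R ≈ 2.4 mA

Assume both conduct. Then node N would need to be at both 5.9−0.7 = 5.2 V and 3.1−0.7 = 2.4 V, which is impossible.
Assume only D1 conducts: V_N = 5.9 − 0.7 = 5.2 V, so I_R = 5.2/2.2 = 2.36 mA.
Check D2: its anode-to-cathode voltage is 3.1 − 5.2 = -2.1 V < 0.7 V, so it is off. The assumption is consistent.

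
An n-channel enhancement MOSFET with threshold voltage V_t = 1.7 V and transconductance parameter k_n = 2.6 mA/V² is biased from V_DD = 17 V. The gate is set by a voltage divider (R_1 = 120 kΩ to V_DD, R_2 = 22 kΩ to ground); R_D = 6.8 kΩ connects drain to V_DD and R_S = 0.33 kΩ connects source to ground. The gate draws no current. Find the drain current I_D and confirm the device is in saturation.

V_G = V_DD·R_2/(R_1+R_2) = 17×22/142 = 2.63 V.
Assume saturation: I_D = (k_n/2)(V_GS − V_t)² with V_GS = V_G − I_D·R_S = 2.63 − 0.33·I_D.
Substituting gives 0.142·I_D² − 1.8·I_D + 1.13 = 0, with roots I_D = 0.664 or 12.1 mA.
The root I_D = 12.1 mA gives V_GS = -1.35 V ≤ V_t, so take I_D = 0.664 mA.
Then V_GS = 2.41 V and V_DS = V_DD − I_D(R_D+R_S) = 17 − 0.664×7.13 = 12.3 V.
Saturation requires V_DS ≥ V_GS − V_t = 0.715 V; 12.3 ≥ 0.715 ✓.

I_D ≈ 0.66 mA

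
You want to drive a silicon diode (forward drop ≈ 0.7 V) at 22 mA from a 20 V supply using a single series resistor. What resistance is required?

R ≈ 0.88 kΩ

The resistor drops V_S − V_D = 20 − 0.7 = 19.3 V at 22 mA.
R = 19.3 V / 22 mA = 0.877 kΩ.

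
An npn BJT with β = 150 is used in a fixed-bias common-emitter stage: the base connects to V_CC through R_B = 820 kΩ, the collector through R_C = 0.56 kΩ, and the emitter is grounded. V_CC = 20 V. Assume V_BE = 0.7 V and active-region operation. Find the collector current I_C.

Base loop: V_CC = I_B·R_B + V_BE, so I_B = (20 − 0.7)/820 kΩ = 0.0235 mA.
In the active region I_C = β·I_B = 150 × 0.0235 = 3.53 mA.
Collector loop: V_CE = V_CC − I_C·R_C = 20 − 3.53×0.56 = 18 V.
Since V_CE = 18 V > V_CE(sat) ≈ 0.2 V, the transistor is in the active region as assumed.

I_C ≈ 3.5 mA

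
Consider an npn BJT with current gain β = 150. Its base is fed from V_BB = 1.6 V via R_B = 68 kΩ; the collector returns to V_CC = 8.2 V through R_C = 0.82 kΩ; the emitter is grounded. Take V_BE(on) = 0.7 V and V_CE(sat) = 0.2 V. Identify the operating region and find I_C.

active; I_C ≈ 2 mA

Assume active. Base-emitter loop: I_B = (V_BB − V_BE)/R_B = (1.6 − 0.7)/68 = 0.0132 mA.
I_C = β·I_B = 150×0.0132 = 1.99 mA.
V_CE = V_CC − I_C·R_C = 8.2 − 1.99×0.82 = 6.57 V > V_CE(sat), so the active-region assumption holds.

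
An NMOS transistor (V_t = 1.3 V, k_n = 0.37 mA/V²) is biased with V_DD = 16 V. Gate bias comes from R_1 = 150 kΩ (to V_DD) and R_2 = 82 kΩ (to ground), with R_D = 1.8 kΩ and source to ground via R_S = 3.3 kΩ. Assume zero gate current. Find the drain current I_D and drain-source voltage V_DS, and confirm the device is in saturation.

V_G = V_DD·R_2/(R_1+R_2) = 16×82/232 = 5.66 V.
Assume saturation: I_D = (k_n/2)(V_GS − V_t)² with V_GS = V_G − I_D·R_S = 5.66 − 3.3·I_D.
Substituting gives 2.01·I_D² − 6.32·I_D + 3.51 = 0, with roots I_D = 0.721 or 2.41 mA.
The root I_D = 2.41 mA gives V_GS = -2.31 V ≤ V_t, so take I_D = 0.721 mA.
Then V_GS = 3.27 V and V_DS = V_DD − I_D(R_D+R_S) = 16 − 0.721×5.1 = 12.3 V.
Saturation requires V_DS ≥ V_GS − V_t = 1.97 V; 12.3 ≥ 1.97 ✓.

I_D ≈ 0.72 mA, V_DS ≈ 12 V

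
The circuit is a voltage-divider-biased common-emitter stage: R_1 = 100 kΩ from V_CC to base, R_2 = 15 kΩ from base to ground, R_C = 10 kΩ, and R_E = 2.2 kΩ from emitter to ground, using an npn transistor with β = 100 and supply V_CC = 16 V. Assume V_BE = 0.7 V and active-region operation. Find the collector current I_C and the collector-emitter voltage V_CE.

I_C ≈ 0.59 mA, V_CE ≈ 8.8 V

Thevenize the base divider: V_Th = V_CC·R_2/(R_1+R_2) = 16×15/115 = 2.09 V, R_Th = R_1‖R_2 = 13 kΩ.
Base-emitter loop: V_Th = I_B·R_Th + V_BE + (β+1)I_B·R_E, so I_B = (2.09 − 0.7) / (13 + 101×2.2) = 0.0059 mA.
I_C = β·I_B = 100×0.0059 = 0.59 mA, and I_E = (β+1)I_B = 0.595 mA.
V_CE = V_CC − I_C·R_C − I_E·R_E = 16 − 0.59×10 − 0.595×2.2 = 8.79 V.
V_CE = 8.79 V > 0.2 V confirms active-region operation.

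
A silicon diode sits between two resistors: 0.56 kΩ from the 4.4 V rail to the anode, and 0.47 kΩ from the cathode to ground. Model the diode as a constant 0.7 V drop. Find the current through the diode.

I ≈ 3.6 mA

The two resistors are in series with the diode, so KVL gives 4.4 = I·0.56 + 0.7 + I·0.47.
I = (4.4 − 0.7) / (0.56 + 0.47) kΩ = 3.7 / 1.03 = 3.59 mA.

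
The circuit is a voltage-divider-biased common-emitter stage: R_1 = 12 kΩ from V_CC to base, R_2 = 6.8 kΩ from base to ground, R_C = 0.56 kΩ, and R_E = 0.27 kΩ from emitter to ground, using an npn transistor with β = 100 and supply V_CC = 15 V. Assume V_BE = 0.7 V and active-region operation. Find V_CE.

V_CE ≈ 2.6 V

Thevenize the base divider: V_Th = V_CC·R_2/(R_1+R_2) = 15×6.8/18.8 = 5.43 V, R_Th = R_1‖R_2 = 4.34 kΩ.
Base-emitter loop: V_Th = I_B·R_Th + V_BE + (β+1)I_B·R_E, so I_B = (5.43 − 0.7) / (4.34 + 101×0.27) = 0.149 mA.
I_C = β·I_B = 100×0.149 = 14.9 mA, and I_E = (β+1)I_B = 15.1 mA.
V_CE = V_CC − I_C·R_C − I_E·R_E = 15 − 14.9×0.56 − 15.1×0.27 = 2.55 V.
V_CE = 2.55 V > 0.2 V confirms active-region operation.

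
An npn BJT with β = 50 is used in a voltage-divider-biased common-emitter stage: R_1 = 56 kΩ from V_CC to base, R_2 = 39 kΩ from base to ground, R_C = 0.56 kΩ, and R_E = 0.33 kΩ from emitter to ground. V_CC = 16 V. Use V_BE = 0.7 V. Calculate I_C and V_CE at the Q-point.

I_C ≈ 7.4 mA, V_CE ≈ 9.4 V

Thevenize the base divider: V_Th = V_CC·R_2/(R_1+R_2) = 16×39/95 = 6.57 V, R_Th = R_1‖R_2 = 23 kΩ.
Base-emitter loop: V_Th = I_B·R_Th + V_BE + (β+1)I_B·R_E, so I_B = (6.57 − 0.7) / (23 + 51×0.33) = 0.147 mA.
I_C = β·I_B = 50×0.147 = 7.37 mA, and I_E = (β+1)I_B = 7.52 mA.
V_CE = V_CC − I_C·R_C − I_E·R_E = 16 − 7.37×0.56 − 7.52×0.33 = 9.39 V.
V_CE = 9.39 V > 0.2 V confirms active-region operation.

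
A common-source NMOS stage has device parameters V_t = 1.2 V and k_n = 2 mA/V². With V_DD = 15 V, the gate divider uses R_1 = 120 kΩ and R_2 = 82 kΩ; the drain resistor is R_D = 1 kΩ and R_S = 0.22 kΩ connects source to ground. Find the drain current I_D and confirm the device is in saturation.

V_G = V_DD·R_2/(R_1+R_2) = 15×82/202 = 6.09 V.
Assume saturation: I_D = (k_n/2)(V_GS − V_t)² with V_GS = V_G − I_D·R_S = 6.09 − 0.22·I_D.
Substituting gives 0.0484·I_D² − 3.15·I_D + 23.9 = 0, with roots I_D = 8.77 or 56.3 mA.
The root I_D = 56.3 mA gives V_GS = -6.31 V ≤ V_t, so take I_D = 8.77 mA.
Then V_GS = 4.16 V and V_DS = V_DD − I_D(R_D+R_S) = 15 − 8.77×1.22 = 4.31 V.
Saturation requires V_DS ≥ V_GS − V_t = 2.96 V; 4.31 ≥ 2.96 ✓.

I_D ≈ 8.8 mA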